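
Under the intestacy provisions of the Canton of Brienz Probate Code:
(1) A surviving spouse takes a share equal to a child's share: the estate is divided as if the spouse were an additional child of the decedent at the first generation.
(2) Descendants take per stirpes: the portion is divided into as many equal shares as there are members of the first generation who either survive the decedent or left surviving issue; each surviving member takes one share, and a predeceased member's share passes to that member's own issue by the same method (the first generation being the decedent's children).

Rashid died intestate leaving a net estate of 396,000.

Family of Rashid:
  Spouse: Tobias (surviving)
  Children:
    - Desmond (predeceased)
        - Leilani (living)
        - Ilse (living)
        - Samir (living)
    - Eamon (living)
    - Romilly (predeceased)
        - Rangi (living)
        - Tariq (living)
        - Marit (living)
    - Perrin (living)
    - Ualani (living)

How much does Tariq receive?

Tariq receives 22,000.

The spouse counts as an additional share at the children's level, so there are 6 primary shares of 66,000. Tobias takes one such share (66,000).
The children's combined portion (330,000) is divided into 5 shares of 66,000: Eamon, Perrin, and Ualani each take 66,000; Desmond's 66,000 share passes to Desmond's issue; Romilly's 66,000 share passes to Romilly's issue.
Desmond's share (66,000) is divided into 3 shares of 22,000: Leilani, Ilse, and Samir each take 22,000.
Romilly's share (66,000) is divided into 3 shares of 22,000: Rangi, Tariq, and Marit each take 22,000.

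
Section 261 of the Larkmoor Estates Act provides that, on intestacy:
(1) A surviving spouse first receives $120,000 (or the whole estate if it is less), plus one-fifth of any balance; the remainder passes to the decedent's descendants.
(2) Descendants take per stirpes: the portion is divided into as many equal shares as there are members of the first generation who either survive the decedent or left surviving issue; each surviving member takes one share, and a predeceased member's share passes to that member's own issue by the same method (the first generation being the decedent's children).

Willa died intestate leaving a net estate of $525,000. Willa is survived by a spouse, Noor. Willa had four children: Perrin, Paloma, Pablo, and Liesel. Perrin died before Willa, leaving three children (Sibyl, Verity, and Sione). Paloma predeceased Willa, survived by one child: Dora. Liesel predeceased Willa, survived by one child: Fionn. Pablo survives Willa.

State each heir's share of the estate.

Noor: $201,000; Sibyl: $27,000; Verity: $27,000; Sione: $27,000; Dora: $81,000; Pablo: $81,000; Fionn: $81,000

Noor first takes $120,000, leaving a balance of $405,000. Noor then takes one-fifth of the balance ($81,000), for a total of $201,000. The remaining $324,000 passes to the descendants.
The descendants' portion ($324,000) is divided into 4 shares of $81,000: Pablo takes $81,000; Perrin's $81,000 share passes to Perrin's issue; Paloma's $81,000 share passes to Paloma's issue; Liesel's $81,000 share passes to Liesel's issue.
Perrin's share ($81,000) is divided into 3 shares of $27,000: Sibyl, Verity, and Sione each take $27,000.
Paloma's share ($81,000) passes entirely to Dora.
Liesel's share ($81,000) passes entirely to Fionn.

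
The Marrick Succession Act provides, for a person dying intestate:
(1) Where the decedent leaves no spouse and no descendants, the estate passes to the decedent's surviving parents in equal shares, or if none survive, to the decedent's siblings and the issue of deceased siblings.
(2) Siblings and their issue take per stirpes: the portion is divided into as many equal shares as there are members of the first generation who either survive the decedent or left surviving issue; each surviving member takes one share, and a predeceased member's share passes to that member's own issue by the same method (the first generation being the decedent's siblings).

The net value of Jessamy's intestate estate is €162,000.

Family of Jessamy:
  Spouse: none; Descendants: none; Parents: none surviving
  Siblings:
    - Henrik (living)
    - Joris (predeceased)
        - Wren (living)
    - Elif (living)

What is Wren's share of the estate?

The entire €162,000 passes to the siblings and their issue.
That amount (€162,000) is divided into 3 shares of €54,000: Henrik and Elif each take €54,000; Joris's €54,000 share passes to Joris's issue.
Joris's share (€54,000) passes entirely to Wren.

Wren receives €54,000.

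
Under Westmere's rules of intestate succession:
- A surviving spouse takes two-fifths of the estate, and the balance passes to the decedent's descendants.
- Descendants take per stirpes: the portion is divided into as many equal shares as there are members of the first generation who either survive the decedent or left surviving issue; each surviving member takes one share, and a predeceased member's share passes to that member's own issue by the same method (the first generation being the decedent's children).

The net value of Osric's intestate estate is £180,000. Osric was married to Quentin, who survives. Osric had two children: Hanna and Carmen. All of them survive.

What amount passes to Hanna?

Hanna receives £54,000.

Quentin takes two-fifths of £180,000 = £72,000. The remaining £108,000 passes to the descendants.
The descendants' portion (£108,000) is divided into 2 shares of £54,000: Hanna and Carmen each take £54,000.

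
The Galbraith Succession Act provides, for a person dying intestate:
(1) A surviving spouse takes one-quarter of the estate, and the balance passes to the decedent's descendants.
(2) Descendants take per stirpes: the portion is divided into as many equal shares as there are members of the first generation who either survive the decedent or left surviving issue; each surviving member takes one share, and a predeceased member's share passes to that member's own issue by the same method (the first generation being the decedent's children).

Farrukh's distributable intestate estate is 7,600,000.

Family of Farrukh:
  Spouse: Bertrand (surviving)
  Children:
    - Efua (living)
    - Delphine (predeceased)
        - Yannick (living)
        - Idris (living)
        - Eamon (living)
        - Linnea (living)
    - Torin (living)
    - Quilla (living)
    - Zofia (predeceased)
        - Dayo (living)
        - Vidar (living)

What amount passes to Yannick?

Bertrand takes one-quarter of 7,600,000 = 1,900,000. The remaining 5,700,000 passes to the descendants.
The descendants' portion (5,700,000) is divided into 5 shares of 1,140,000: Efua, Torin, and Quilla each take 1,140,000; Delphine's 1,140,000 share passes to Delphine's issue; Zofia's 1,140,000 share passes to Zofia's issue.
Delphine's share (1,140,000) is divided into 4 shares of 285,000: Yannick, Idris, Eamon, and Linnea each take 285,000.
Zofia's share (1,140,000) is divided into 2 shares of 570,000: Dayo and Vidar each take 570,000.

Yannick receives 285,000.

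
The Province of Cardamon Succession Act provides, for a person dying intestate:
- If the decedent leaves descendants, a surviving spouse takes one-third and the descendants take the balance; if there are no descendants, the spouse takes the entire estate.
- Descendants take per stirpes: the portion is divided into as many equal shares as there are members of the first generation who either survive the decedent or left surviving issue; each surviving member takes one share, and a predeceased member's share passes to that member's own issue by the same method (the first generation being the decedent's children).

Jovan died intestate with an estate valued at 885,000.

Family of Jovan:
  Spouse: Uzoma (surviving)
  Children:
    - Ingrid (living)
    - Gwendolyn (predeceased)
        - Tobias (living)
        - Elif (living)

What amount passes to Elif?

Elif receives 147,500.

Uzoma takes one-third of 885,000 = 295,000. The remaining 590,000 passes to the descendants.
The descendants' portion (590,000) is divided into 2 shares of 295,000: Ingrid takes 295,000; Gwendolyn's 295,000 share passes to Gwendolyn's issue.
Gwendolyn's share (295,000) is divided into 2 shares of 147,500: Tobias and Elif each take 147,500.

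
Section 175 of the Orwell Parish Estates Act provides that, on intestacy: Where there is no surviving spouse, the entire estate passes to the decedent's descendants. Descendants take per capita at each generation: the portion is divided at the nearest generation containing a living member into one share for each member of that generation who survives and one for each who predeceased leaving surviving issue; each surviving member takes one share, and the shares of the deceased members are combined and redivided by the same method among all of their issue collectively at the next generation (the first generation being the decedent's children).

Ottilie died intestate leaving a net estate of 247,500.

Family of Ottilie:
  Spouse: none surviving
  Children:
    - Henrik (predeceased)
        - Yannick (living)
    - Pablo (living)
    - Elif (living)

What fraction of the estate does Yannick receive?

The entire 247,500 passes to the descendants.
That amount (247,500) is divided at the children's generation into 3 shares of 82,500. Pablo and Elif each take 82,500. The remaining share for the deceased Henrik (82,500) is carried to the next generation.
That pool (82,500) passes entirely to Yannick, the sole taker at the grandchildren's generation.

Yannick receives 1/3 of the estate.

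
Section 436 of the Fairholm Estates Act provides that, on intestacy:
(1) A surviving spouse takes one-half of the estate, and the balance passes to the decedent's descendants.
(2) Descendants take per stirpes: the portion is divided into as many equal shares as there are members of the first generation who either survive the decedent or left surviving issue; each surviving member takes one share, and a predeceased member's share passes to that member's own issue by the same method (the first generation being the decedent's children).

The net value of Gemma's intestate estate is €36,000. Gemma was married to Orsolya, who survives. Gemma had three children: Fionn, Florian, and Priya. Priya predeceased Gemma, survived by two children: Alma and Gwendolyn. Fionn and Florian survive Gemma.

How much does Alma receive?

Alma receives €3,000.

Orsolya takes one-half of €36,000 = €18,000. The remaining €18,000 passes to the descendants.
The descendants' portion (€18,000) is divided into 3 shares of €6,000: Fionn and Florian each take €6,000; Priya's €6,000 share passes to Priya's issue.
Priya's share (€6,000) is divided into 2 shares of €3,000: Alma and Gwendolyn each take €3,000.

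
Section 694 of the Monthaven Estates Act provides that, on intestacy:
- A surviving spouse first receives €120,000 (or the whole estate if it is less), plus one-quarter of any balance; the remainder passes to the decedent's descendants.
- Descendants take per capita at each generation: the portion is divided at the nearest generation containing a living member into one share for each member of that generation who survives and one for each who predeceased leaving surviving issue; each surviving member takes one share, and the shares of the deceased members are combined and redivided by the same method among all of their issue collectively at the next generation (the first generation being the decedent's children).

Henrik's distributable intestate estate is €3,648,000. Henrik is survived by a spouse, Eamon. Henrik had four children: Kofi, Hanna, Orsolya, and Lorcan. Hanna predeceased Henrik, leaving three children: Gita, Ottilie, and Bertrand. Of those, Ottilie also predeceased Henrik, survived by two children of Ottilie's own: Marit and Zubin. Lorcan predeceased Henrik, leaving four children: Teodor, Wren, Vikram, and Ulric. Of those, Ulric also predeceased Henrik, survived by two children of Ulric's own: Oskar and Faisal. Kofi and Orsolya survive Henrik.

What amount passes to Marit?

Eamon first takes €120,000, leaving a balance of €3,528,000. Eamon then takes one-quarter of the balance (€882,000), for a total of €1,002,000. The remaining €2,646,000 passes to the descendants.
The descendants' portion (€2,646,000) is divided at the children's generation into 4 shares of €661,500. Kofi and Orsolya each take €661,500. The 2 shares of the deceased (Hanna and Lorcan) are combined into a pool of €1,323,000.
That pool (€1,323,000) is divided at the grandchildren's generation into 7 shares of €189,000. Gita, Bertrand, Teodor, Wren, and Vikram each take €189,000. The 2 shares of the deceased (Ottilie and Ulric) are combined into a pool of €378,000.
That pool (€378,000) is divided at the great-grandchildren's generation equally among Marit, Zubin, Oskar, and Faisal: €94,500 each.

Marit receives €94,500.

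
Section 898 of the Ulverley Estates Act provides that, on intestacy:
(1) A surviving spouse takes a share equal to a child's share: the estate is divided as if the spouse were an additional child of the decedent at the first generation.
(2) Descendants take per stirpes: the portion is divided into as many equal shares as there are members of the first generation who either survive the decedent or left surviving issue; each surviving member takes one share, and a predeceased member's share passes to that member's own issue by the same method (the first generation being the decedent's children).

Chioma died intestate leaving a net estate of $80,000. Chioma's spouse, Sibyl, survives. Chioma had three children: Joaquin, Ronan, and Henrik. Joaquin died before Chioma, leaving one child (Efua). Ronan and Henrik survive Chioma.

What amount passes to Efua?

The spouse counts as an additional share at the children's level, so there are 4 primary shares of $20,000. Sibyl takes one such share ($20,000).
The children's combined portion ($60,000) is divided into 3 shares of $20,000: Ronan and Henrik each take $20,000; Joaquin's $20,000 share passes to Joaquin's issue.
Joaquin's share ($20,000) passes entirely to Efua.

Efua receives $20,000.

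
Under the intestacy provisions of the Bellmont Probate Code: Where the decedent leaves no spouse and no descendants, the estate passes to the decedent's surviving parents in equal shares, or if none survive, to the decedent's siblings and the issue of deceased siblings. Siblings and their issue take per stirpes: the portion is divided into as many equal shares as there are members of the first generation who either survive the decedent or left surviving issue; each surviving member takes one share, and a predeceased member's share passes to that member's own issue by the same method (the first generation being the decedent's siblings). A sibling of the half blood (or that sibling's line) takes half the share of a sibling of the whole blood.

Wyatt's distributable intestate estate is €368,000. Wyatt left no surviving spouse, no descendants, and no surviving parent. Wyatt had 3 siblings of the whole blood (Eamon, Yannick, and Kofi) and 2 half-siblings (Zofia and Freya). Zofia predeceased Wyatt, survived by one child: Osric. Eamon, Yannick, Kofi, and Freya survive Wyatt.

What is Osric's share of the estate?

The entire €368,000 passes to the siblings and their issue.
Counting each half-blood sibling's line as half a unit, there are 4 units in €368,000, so one unit is €92,000. Whole-blood lines (Eamon, Yannick, and Kofi) take €92,000 each; half-blood lines (Zofia and Freya) take €46,000 each.
Zofia's share (€46,000) passes entirely to Osric.

Osric receives €46,000.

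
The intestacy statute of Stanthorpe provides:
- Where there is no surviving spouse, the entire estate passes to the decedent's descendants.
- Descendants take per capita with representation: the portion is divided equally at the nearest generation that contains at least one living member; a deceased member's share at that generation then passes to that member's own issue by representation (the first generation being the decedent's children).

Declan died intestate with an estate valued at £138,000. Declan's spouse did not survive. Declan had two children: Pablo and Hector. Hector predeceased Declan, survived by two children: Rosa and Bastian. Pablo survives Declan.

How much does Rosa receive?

Rosa receives £34,500.

The entire £138,000 passes to the descendants.
That amount (£138,000) is divided into 2 shares of £69,000: Pablo takes £69,000; Hector's £69,000 share passes to Hector's issue.
Hector's share (£69,000) is divided into 2 shares of £34,500: Rosa and Bastian each take £34,500.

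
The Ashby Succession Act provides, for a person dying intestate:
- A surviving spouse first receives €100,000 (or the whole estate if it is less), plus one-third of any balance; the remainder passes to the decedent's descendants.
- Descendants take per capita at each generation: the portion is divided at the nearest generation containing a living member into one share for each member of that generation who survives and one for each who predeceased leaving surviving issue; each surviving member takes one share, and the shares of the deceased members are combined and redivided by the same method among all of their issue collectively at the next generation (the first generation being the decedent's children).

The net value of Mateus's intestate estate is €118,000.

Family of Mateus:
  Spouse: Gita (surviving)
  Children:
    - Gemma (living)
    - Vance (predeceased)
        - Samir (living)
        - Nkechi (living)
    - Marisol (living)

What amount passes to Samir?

Samir receives €2,000.

Gita first takes €100,000, leaving a balance of €18,000. Gita then takes one-third of the balance (€6,000), for a total of €106,000. The remaining €12,000 passes to the descendants.
The descendants' portion (€12,000) is divided at the children's generation into 3 shares of €4,000. Gemma and Marisol each take €4,000. The remaining share for the deceased Vance (€4,000) is carried to the next generation.
That pool (€4,000) is divided at the grandchildren's generation equally among Samir and Nkechi: €2,000 each.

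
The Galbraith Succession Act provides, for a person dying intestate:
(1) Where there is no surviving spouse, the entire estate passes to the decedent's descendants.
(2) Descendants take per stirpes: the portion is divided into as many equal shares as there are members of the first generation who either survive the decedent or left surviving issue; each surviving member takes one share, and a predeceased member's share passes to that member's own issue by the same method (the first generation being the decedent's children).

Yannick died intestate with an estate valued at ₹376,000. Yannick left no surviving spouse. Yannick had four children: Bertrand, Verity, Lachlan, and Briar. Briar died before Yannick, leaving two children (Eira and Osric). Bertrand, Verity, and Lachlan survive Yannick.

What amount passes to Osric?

Osric receives ₹47,000.

The entire ₹376,000 passes to the descendants.
That amount (₹376,000) is divided into 4 shares of ₹94,000: Bertrand, Verity, and Lachlan each take ₹94,000; Briar's ₹94,000 share passes to Briar's issue.
Briar's share (₹94,000) is divided into 2 shares of ₹47,000: Eira and Osric each take ₹47,000.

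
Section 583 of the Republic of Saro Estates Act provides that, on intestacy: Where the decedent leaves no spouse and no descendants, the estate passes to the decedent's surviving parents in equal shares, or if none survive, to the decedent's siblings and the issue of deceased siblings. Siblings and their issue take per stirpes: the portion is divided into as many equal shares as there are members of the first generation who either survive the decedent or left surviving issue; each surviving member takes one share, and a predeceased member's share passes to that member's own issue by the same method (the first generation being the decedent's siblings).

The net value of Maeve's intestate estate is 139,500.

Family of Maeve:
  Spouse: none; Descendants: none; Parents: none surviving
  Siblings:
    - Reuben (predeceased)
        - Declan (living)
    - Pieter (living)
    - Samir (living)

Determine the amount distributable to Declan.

The entire 139,500 passes to the siblings and their issue.
That amount (139,500) is divided into 3 shares of 46,500: Pieter and Samir each take 46,500; Reuben's 46,500 share passes to Reuben's issue.
Reuben's share (46,500) passes entirely to Declan.

Declan receives 46,500.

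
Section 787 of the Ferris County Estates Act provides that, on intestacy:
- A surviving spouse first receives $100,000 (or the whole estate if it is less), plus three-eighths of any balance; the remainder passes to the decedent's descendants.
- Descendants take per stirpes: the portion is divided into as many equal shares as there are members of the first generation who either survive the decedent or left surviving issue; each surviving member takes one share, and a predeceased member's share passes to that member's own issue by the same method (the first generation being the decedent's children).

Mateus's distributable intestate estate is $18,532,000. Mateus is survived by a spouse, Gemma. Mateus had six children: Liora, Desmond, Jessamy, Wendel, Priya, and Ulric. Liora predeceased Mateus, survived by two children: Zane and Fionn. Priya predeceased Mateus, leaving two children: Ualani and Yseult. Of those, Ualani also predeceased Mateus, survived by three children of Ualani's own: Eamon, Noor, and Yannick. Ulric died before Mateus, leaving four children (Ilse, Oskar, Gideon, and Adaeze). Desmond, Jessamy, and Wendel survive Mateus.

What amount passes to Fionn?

Gemma first takes $100,000, leaving a balance of $18,432,000. Gemma then takes three-eighths of the balance ($6,912,000), for a total of $7,012,000. The remaining $11,520,000 passes to the descendants.
The descendants' portion ($11,520,000) is divided into 6 shares of $1,920,000: Desmond, Jessamy, and Wendel each take $1,920,000; Liora's $1,920,000 share passes to Liora's issue; Priya's $1,920,000 share passes to Priya's issue; Ulric's $1,920,000 share passes to Ulric's issue.
Liora's share ($1,920,000) is divided into 2 shares of $960,000: Zane and Fionn each take $960,000.
Priya's share ($1,920,000) is divided into 2 shares of $960,000: Yseult takes $960,000; Ualani's $960,000 share passes to Ualani's issue.
Ualani's share ($960,000) is divided into 3 shares of $320,000: Eamon, Noor, and Yannick each take $320,000.
Ulric's share ($1,920,000) is divided into 4 shares of $480,000: Ilse, Oskar, Gideon, and Adaeze each take $480,000.

Fionn receives $960,000.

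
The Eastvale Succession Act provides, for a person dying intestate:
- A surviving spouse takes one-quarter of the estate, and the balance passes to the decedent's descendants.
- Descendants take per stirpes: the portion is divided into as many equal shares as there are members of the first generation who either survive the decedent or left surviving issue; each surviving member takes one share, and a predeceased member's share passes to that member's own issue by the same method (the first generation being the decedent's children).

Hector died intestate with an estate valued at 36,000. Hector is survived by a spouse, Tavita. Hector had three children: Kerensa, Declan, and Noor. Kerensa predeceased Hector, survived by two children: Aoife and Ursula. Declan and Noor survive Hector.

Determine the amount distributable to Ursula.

Ursula receives 4,500.

Tavita takes one-quarter of 36,000 = 9,000. The remaining 27,000 passes to the descendants.
The descendants' portion (27,000) is divided into 3 shares of 9,000: Declan and Noor each take 9,000; Kerensa's 9,000 share passes to Kerensa's issue.
Kerensa's share (9,000) is divided into 2 shares of 4,500: Aoife and Ursula each take 4,500.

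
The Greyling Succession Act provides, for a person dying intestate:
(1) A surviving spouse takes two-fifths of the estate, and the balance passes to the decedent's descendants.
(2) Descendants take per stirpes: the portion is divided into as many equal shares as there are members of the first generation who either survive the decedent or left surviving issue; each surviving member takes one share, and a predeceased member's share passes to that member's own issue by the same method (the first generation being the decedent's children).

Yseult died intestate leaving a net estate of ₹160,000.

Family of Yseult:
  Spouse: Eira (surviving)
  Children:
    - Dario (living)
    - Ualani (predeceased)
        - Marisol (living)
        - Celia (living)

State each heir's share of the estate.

Eira takes two-fifths of ₹160,000 = ₹64,000. The remaining ₹96,000 passes to the descendants.
The descendants' portion (₹96,000) is divided into 2 shares of ₹48,000: Dario takes ₹48,000; Ualani's ₹48,000 share passes to Ualani's issue.
Ualani's share (₹48,000) is divided into 2 shares of ₹24,000: Marisol and Celia each take ₹24,000.

Eira: ₹64,000; Dario: ₹48,000; Marisol: ₹24,000; Celia: ₹24,000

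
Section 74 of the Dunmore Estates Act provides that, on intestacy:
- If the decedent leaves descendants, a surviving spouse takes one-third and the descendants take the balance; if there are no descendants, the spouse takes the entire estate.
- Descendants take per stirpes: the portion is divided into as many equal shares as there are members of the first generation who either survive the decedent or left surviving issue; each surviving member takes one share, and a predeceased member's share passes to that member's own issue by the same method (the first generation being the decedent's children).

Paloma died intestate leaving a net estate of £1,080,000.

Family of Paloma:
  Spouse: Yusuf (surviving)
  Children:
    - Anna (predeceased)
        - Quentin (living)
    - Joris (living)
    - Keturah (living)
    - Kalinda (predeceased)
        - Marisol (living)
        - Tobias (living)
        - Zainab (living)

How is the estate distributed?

Yusuf takes one-third of £1,080,000 = £360,000. The remaining £720,000 passes to the descendants.
The descendants' portion (£720,000) is divided into 4 shares of £180,000: Joris and Keturah each take £180,000; Anna's £180,000 share passes to Anna's issue; Kalinda's £180,000 share passes to Kalinda's issue.
Anna's share (£180,000) passes entirely to Quentin.
Kalinda's share (£180,000) is divided into 3 shares of £60,000: Marisol, Tobias, and Zainab each take £60,000.

Yusuf: £360,000; Quentin: £180,000; Joris: £180,000; Keturah: £180,000; Marisol: £60,000; Tobias: £60,000; Zainab: £60,000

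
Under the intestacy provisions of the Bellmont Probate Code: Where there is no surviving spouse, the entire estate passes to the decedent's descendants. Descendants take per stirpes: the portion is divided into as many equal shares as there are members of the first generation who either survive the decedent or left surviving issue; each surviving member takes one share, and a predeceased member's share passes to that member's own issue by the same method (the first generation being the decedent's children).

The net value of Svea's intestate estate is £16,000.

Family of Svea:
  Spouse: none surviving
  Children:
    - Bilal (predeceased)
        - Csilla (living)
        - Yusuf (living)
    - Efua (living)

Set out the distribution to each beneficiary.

The entire £16,000 passes to the descendants.
That amount (£16,000) is divided into 2 shares of £8,000: Efua takes £8,000; Bilal's £8,000 share passes to Bilal's issue.
Bilal's share (£8,000) is divided into 2 shares of £4,000: Csilla and Yusuf each take £4,000.

Csilla: £4,000; Yusuf: £4,000; Efua: £8,000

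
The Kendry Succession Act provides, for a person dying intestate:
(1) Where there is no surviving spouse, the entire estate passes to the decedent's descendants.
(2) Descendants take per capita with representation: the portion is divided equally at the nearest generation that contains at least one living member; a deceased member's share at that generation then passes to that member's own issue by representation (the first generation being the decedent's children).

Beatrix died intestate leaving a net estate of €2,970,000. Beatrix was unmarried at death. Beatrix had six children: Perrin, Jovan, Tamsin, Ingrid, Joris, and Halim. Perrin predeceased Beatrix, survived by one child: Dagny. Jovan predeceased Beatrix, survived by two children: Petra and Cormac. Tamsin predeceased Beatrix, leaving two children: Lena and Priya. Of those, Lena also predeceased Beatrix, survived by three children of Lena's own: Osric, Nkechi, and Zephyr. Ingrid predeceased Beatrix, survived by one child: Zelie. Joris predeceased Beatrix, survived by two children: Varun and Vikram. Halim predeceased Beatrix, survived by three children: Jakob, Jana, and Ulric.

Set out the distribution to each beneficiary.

Dagny: €270,000; Petra: €270,000; Cormac: €270,000; Osric: €90,000; Nkechi: €90,000; Zephyr: €90,000; Priya: €270,000; Zelie: €270,000; Varun: €270,000; Vikram: €270,000; Jakob: €270,000; Jana: €270,000; Ulric: €270,000

The entire €2,970,000 passes to the descendants.
No child survives, so the initial division is made at the grandchildren's generation.
That amount (€2,970,000) is divided into 11 shares of €270,000: Dagny, Petra, Cormac, Priya, Zelie, Varun, Vikram, Jakob, Jana, and Ulric each take €270,000; Lena's €270,000 share passes to Lena's issue.
Lena's share (€270,000) is divided into 3 shares of €90,000: Osric, Nkechi, and Zephyr each take €90,000.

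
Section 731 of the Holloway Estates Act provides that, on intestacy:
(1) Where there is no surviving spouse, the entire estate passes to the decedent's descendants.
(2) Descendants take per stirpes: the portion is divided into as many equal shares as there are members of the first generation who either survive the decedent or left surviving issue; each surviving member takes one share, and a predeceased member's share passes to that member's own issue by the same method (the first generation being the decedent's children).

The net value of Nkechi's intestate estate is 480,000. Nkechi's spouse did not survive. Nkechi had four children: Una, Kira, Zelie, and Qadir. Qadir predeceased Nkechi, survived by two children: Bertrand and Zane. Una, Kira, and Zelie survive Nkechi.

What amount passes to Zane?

Zane receives 60,000.

The entire 480,000 passes to the descendants.
That amount (480,000) is divided into 4 shares of 120,000: Una, Kira, and Zelie each take 120,000; Qadir's 120,000 share passes to Qadir's issue.
Qadir's share (120,000) is divided into 2 shares of 60,000: Bertrand and Zane each take 60,000.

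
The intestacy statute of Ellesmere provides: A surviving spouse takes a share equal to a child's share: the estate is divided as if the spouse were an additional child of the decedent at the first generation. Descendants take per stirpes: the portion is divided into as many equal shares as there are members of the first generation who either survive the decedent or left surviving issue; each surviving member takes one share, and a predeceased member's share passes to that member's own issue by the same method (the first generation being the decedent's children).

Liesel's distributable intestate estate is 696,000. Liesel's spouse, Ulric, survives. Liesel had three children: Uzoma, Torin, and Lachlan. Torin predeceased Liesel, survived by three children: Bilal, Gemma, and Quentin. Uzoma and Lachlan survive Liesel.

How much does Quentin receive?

Quentin receives 58,000.

The spouse counts as an additional share at the children's level, so there are 4 primary shares of 174,000. Ulric takes one such share (174,000).
The children's combined portion (522,000) is divided into 3 shares of 174,000: Uzoma and Lachlan each take 174,000; Torin's 174,000 share passes to Torin's issue.
Torin's share (174,000) is divided into 3 shares of 58,000: Bilal, Gemma, and Quentin each take 58,000.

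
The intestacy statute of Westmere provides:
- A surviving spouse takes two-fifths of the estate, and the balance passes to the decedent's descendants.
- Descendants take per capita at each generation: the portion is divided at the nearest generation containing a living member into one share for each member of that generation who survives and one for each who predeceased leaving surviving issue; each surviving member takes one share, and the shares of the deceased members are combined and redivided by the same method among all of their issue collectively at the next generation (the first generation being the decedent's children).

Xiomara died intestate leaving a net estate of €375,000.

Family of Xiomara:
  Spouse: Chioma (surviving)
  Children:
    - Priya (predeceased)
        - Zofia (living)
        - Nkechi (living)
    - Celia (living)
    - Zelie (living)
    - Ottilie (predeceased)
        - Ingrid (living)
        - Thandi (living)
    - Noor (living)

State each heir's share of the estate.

Chioma: €150,000; Zofia: €22,500; Nkechi: €22,500; Celia: €45,000; Zelie: €45,000; Ingrid: €22,500; Thandi: €22,500; Noor: €45,000

Chioma takes two-fifths of €375,000 = €150,000. The remaining €225,000 passes to the descendants.
The descendants' portion (€225,000) is divided at the children's generation into 5 shares of €45,000. Celia, Zelie, and Noor each take €45,000. The 2 shares of the deceased (Priya and Ottilie) are combined into a pool of €90,000.
That pool (€90,000) is divided at the grandchildren's generation equally among Zofia, Nkechi, Ingrid, and Thandi: €22,500 each.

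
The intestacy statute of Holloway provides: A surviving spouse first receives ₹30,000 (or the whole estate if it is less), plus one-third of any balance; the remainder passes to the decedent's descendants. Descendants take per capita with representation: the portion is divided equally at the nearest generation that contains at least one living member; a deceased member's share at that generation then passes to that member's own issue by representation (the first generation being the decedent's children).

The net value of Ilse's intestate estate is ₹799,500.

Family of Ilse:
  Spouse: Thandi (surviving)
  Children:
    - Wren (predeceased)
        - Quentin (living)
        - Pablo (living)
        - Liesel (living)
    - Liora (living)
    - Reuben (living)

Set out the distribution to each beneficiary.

Thandi first takes ₹30,000, leaving a balance of ₹769,500. Thandi then takes one-third of the balance (₹256,500), for a total of ₹286,500. The remaining ₹513,000 passes to the descendants.
The descendants' portion (₹513,000) is divided into 3 shares of ₹171,000: Liora and Reuben each take ₹171,000; Wren's ₹171,000 share passes to Wren's issue.
Wren's share (₹171,000) is divided into 3 shares of ₹57,000: Quentin, Pablo, and Liesel each take ₹57,000.

Thandi: ₹286,500; Quentin: ₹57,000; Pablo: ₹57,000; Liesel: ₹57,000; Liora: ₹171,000; Reuben: ₹171,000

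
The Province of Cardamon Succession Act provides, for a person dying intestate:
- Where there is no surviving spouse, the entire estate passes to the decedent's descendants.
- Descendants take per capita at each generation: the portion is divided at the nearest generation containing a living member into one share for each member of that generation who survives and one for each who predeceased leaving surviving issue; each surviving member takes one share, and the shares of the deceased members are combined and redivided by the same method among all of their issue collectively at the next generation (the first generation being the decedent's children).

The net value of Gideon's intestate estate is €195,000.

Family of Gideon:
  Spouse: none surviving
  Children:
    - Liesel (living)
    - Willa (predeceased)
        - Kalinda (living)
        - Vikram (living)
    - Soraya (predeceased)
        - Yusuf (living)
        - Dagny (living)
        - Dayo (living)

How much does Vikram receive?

Vikram receives €26,000.

The entire €195,000 passes to the descendants.
That amount (€195,000) is divided at the children's generation into 3 shares of €65,000. Liesel takes €65,000. The 2 shares of the deceased (Willa and Soraya) are combined into a pool of €130,000.
That pool (€130,000) is divided at the grandchildren's generation equally among Kalinda, Vikram, Yusuf, Dagny, and Dayo: €26,000 each.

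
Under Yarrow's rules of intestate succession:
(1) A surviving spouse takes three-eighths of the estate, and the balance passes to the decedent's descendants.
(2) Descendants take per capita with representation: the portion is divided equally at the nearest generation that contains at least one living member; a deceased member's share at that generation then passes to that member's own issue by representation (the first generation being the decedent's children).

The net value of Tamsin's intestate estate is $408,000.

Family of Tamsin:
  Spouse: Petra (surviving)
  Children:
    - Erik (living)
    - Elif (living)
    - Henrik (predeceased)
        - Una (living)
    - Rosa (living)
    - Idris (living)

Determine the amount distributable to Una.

Una receives $51,000.

Petra takes three-eighths of $408,000 = $153,000. The remaining $255,000 passes to the descendants.
The descendants' portion ($255,000) is divided into 5 shares of $51,000: Erik, Elif, Rosa, and Idris each take $51,000; Henrik's $51,000 share passes to Henrik's issue.
Henrik's share ($51,000) passes entirely to Una.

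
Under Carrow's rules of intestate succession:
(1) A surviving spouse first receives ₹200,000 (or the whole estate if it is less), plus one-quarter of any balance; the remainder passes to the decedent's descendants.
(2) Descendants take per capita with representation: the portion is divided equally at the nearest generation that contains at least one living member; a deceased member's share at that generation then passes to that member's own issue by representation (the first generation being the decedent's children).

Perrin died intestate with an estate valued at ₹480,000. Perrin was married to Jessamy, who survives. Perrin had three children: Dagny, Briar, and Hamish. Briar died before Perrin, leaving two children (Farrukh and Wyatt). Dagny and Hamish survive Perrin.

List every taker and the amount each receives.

Jessamy: ₹270,000; Dagny: ₹70,000; Farrukh: ₹35,000; Wyatt: ₹35,000; Hamish: ₹70,000

Jessamy first takes ₹200,000, leaving a balance of ₹280,000. Jessamy then takes one-quarter of the balance (₹70,000), for a total of ₹270,000. The remaining ₹210,000 passes to the descendants.
The descendants' portion (₹210,000) is divided into 3 shares of ₹70,000: Dagny and Hamish each take ₹70,000; Briar's ₹70,000 share passes to Briar's issue.
Briar's share (₹70,000) is divided into 2 shares of ₹35,000: Farrukh and Wyatt each take ₹35,000.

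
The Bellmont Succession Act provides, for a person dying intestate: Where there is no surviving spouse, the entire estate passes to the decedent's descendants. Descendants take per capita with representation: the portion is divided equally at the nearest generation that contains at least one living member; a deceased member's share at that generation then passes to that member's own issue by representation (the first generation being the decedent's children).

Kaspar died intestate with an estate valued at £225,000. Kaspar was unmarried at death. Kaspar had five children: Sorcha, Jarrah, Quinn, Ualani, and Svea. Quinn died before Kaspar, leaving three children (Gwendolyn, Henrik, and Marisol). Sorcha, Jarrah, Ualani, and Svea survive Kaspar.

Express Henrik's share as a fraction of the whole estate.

The entire £225,000 passes to the descendants.
That amount (£225,000) is divided into 5 shares of £45,000: Sorcha, Jarrah, Ualani, and Svea each take £45,000; Quinn's £45,000 share passes to Quinn's issue.
Quinn's share (£45,000) is divided into 3 shares of £15,000: Gwendolyn, Henrik, and Marisol each take £15,000.

Henrik receives 1/15 of the estate.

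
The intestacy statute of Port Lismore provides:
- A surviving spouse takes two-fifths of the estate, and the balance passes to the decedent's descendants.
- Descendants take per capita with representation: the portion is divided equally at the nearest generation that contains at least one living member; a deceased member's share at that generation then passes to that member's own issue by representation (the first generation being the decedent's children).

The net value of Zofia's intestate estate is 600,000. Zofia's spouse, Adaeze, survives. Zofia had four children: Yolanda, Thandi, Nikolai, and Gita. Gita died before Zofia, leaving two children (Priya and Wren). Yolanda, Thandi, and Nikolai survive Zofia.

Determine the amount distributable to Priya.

Adaeze takes two-fifths of 600,000 = 240,000. The remaining 360,000 passes to the descendants.
The descendants' portion (360,000) is divided into 4 shares of 90,000: Yolanda, Thandi, and Nikolai each take 90,000; Gita's 90,000 share passes to Gita's issue.
Gita's share (90,000) is divided into 2 shares of 45,000: Priya and Wren each take 45,000.

Priya receives 45,000.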